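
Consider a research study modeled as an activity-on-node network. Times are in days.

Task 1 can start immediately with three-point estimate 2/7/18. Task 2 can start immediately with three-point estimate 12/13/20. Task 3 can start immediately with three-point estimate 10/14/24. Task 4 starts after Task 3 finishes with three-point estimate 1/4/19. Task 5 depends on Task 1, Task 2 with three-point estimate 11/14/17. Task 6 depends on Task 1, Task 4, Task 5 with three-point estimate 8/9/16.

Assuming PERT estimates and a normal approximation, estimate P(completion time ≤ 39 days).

0.680

te_Task 1 = (2 + 4·7 + 18)/6 = 48/6 = 8; σ²_Task 1 = ((18−2)/6)² = 7.111
te_Task 2 = (12 + 4·13 + 20)/6 = 84/6 = 14; σ²_Task 2 = ((20−12)/6)² = 1.778
te_Task 3 = (10 + 4·14 + 24)/6 = 90/6 = 15; σ²_Task 3 = ((24−10)/6)² = 5.444
te_Task 4 = (1 + 4·4 + 19)/6 = 36/6 = 6; σ²_Task 4 = ((19−1)/6)² = 9.000
te_Task 5 = (11 + 4·14 + 17)/6 = 84/6 = 14; σ²_Task 5 = ((17−11)/6)² = 1.000
te_Task 6 = (8 + 4·9 + 16)/6 = 60/6 = 10; σ²_Task 6 = ((16−8)/6)² = 1.778

Forward pass:
ES_Task 1 = 0; EF_Task 1 = 8
ES_Task 2 = 0; EF_Task 2 = 14
ES_Task 3 = 0; EF_Task 3 = 15
ES_Task 4 = 15; EF_Task 4 = 15+6 = 21
ES_Task 5 = max(EF_Task 1=8, EF_Task 2=14) = 14; EF_Task 5 = 14+14 = 28
ES_Task 6 = max(EF_Task 1=8, EF_Task 4=21, EF_Task 5=28) = 28; EF_Task 6 = 28+10 = 38
Expected project duration μ = 38 days. Critical path: Task 2 → Task 5 → Task 6.

Variance along critical path = 1.778 + 1.000 + 1.778 = 4.556; σ = √4.556 = 2.134 days.
Z = (39 − 38) / 2.134 = 0.469
P(T ≤ 39) = Φ(0.469) ≈ 0.680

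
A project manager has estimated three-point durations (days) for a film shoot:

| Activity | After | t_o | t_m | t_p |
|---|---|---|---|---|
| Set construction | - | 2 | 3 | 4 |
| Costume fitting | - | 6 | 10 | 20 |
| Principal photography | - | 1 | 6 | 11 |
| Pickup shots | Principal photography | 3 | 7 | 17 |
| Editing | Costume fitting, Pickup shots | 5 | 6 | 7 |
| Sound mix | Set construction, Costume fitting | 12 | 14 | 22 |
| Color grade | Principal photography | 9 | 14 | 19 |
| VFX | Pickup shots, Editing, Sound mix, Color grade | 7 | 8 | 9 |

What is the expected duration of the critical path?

34 days

te_Set construction = (2 + 4·3 + 4)/6 = 18/6 = 3
te_Costume fitting = (6 + 4·10 + 20)/6 = 66/6 = 11
te_Principal photography = (1 + 4·6 + 11)/6 = 36/6 = 6
te_Pickup shots = (3 + 4·7 + 17)/6 = 48/6 = 8
te_Editing = (5 + 4·6 + 7)/6 = 36/6 = 6
te_Sound mix = (12 + 4·14 + 22)/6 = 90/6 = 15
te_Color grade = (9 + 4·14 + 19)/6 = 84/6 = 14
te_VFX = (7 + 4·8 + 9)/6 = 48/6 = 8

Forward pass:
ES_Set construction = 0; EF_Set construction = 3
ES_Costume fitting = 0; EF_Costume fitting = 11
ES_Principal photography = 0; EF_Principal photography = 6
ES_Pickup shots = 6; EF_Pickup shots = 6+8 = 14
ES_Editing = max(EF_Costume fitting=11, EF_Pickup shots=14) = 14; EF_Editing = 14+6 = 20
ES_Sound mix = max(EF_Set construction=3, EF_Costume fitting=11) = 11; EF_Sound mix = 11+15 = 26
ES_Color grade = 6; EF_Color grade = 6+14 = 20
ES_VFX = max(EF_Pickup shots=14, EF_Editing=20, EF_Sound mix=26, EF_Color grade=20) = 26; EF_VFX = 26+8 = 34
Expected project duration μ = 34 days. Critical path: Costume fitting → Sound mix → VFX.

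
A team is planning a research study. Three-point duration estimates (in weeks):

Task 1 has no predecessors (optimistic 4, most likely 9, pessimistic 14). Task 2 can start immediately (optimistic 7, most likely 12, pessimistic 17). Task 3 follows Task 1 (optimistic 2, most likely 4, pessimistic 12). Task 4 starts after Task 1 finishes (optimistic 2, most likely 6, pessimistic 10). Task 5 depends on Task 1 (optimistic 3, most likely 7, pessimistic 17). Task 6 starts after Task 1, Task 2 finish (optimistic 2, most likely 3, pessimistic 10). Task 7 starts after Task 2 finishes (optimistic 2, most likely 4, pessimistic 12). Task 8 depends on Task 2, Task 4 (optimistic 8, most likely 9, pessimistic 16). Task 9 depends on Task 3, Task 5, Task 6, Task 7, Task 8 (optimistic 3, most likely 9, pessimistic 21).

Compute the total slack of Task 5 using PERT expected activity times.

te_Task 1 = (4 + 4·9 + 14)/6 = 54/6 = 9
te_Task 2 = (7 + 4·12 + 17)/6 = 72/6 = 12
te_Task 3 = (2 + 4·4 + 12)/6 = 30/6 = 5
te_Task 4 = (2 + 4·6 + 10)/6 = 36/6 = 6
te_Task 5 = (3 + 4·7 + 17)/6 = 48/6 = 8
te_Task 6 = (2 + 4·3 + 10)/6 = 24/6 = 4
te_Task 7 = (2 + 4·4 + 12)/6 = 30/6 = 5
te_Task 8 = (8 + 4·9 + 16)/6 = 60/6 = 10
te_Task 9 = (3 + 4·9 + 21)/6 = 60/6 = 10

Forward pass:
ES_Task 1 = 0; EF_Task 1 = 9
ES_Task 2 = 0; EF_Task 2 = 12
ES_Task 3 = 9; EF_Task 3 = 9+5 = 14
ES_Task 4 = 9; EF_Task 4 = 9+6 = 15
ES_Task 5 = 9; EF_Task 5 = 9+8 = 17
ES_Task 6 = max(EF_Task 1=9, EF_Task 2=12) = 12; EF_Task 6 = 12+4 = 16
ES_Task 7 = 12; EF_Task 7 = 12+5 = 17
ES_Task 8 = max(EF_Task 2=12, EF_Task 4=15) = 15; EF_Task 8 = 15+10 = 25
ES_Task 9 = max(EF_Task 3=14, EF_Task 5=17, EF_Task 6=16, EF_Task 7=17, EF_Task 8=25) = 25; EF_Task 9 = 25+10 = 35
Expected project duration μ = 35 weeks. Critical path: Task 1 → Task 4 → Task 8 → Task 9.

Backward pass:
LF_Task 9 = 35; LS_Task 9 = 35−10 = 25
LF_Task 8 = LS_Task 9 = 25; LS_Task 8 = 25−10 = 15
LF_Task 7 = LS_Task 9 = 25; LS_Task 7 = 25−5 = 20
LF_Task 6 = LS_Task 9 = 25; LS_Task 6 = 25−4 = 21
LF_Task 5 = LS_Task 9 = 25; LS_Task 5 = 25−8 = 17
LF_Task 4 = LS_Task 8 = 15; LS_Task 4 = 15−6 = 9
LF_Task 3 = LS_Task 9 = 25; LS_Task 3 = 25−5 = 20
LF_Task 2 = min(LS_Task 6=21, LS_Task 7=20, LS_Task 8=15) = 15; LS_Task 2 = 15−12 = 3
LF_Task 1 = min(LS_Task 3=20, LS_Task 4=9, LS_Task 5=17, LS_Task 6=21) = 9; LS_Task 1 = 9−9 = 0
Slack_Task 5 = LS_Task 5 − ES_Task 5 = 17 − 9 = 8

8 weeks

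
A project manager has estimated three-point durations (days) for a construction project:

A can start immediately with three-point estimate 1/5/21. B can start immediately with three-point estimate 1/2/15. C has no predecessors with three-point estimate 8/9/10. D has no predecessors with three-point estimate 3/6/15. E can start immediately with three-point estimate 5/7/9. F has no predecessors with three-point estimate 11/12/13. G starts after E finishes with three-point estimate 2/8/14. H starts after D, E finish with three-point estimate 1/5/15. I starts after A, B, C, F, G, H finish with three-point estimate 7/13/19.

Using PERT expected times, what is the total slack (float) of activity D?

te_A = (1 + 4·5 + 21)/6 = 42/6 = 7
te_B = (1 + 4·2 + 15)/6 = 24/6 = 4
te_C = (8 + 4·9 + 10)/6 = 54/6 = 9
te_D = (3 + 4·6 + 15)/6 = 42/6 = 7
te_E = (5 + 4·7 + 9)/6 = 42/6 = 7
te_F = (11 + 4·12 + 13)/6 = 72/6 = 12
te_G = (2 + 4·8 + 14)/6 = 48/6 = 8
te_H = (1 + 4·5 + 15)/6 = 36/6 = 6
te_I = (7 + 4·13 + 19)/6 = 78/6 = 13

Forward pass:
ES_A = 0; EF_A = 7
ES_B = 0; EF_B = 4
ES_C = 0; EF_C = 9
ES_D = 0; EF_D = 7
ES_E = 0; EF_E = 7
ES_F = 0; EF_F = 12
ES_G = 7; EF_G = 7+8 = 15
ES_H = max(EF_D=7, EF_E=7) = 7; EF_H = 7+6 = 13
ES_I = max(EF_A=7, EF_B=4, EF_C=9, EF_F=12, EF_G=15, EF_H=13) = 15; EF_I = 15+13 = 28
Expected project duration μ = 28 days. Critical path: E → G → I.

Backward pass:
LF_I = 28; LS_I = 28−13 = 15
LF_H = LS_I = 15; LS_H = 15−6 = 9
LF_G = LS_I = 15; LS_G = 15−8 = 7
LF_F = LS_I = 15; LS_F = 15−12 = 3
LF_E = min(LS_G=7, LS_H=9) = 7; LS_E = 7−7 = 0
LF_D = LS_H = 9; LS_D = 9−7 = 2
LF_C = LS_I = 15; LS_C = 15−9 = 6
LF_B = LS_I = 15; LS_B = 15−4 = 11
LF_A = LS_I = 15; LS_A = 15−7 = 8
Slack_D = LS_D − ES_D = 2 − 0 = 2

2 days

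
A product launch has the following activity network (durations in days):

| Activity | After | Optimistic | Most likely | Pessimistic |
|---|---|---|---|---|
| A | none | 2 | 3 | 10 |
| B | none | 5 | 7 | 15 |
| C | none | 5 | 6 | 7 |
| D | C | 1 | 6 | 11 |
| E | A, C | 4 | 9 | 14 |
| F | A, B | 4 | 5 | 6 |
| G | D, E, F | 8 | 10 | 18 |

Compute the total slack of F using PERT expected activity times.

te_A = (2 + 4·3 + 10)/6 = 24/6 = 4
te_B = (5 + 4·7 + 15)/6 = 48/6 = 8
te_C = (5 + 4·6 + 7)/6 = 36/6 = 6
te_D = (1 + 4·6 + 11)/6 = 36/6 = 6
te_E = (4 + 4·9 + 14)/6 = 54/6 = 9
te_F = (4 + 4·5 + 6)/6 = 30/6 = 5
te_G = (8 + 4·10 + 18)/6 = 66/6 = 11

Forward pass:
ES_A = 0; EF_A = 4
ES_B = 0; EF_B = 8
ES_C = 0; EF_C = 6
ES_D = 6; EF_D = 6+6 = 12
ES_E = max(EF_A=4, EF_C=6) = 6; EF_E = 6+9 = 15
ES_F = max(EF_A=4, EF_B=8) = 8; EF_F = 8+5 = 13
ES_G = max(EF_D=12, EF_E=15, EF_F=13) = 15; EF_G = 15+11 = 26
Expected project duration μ = 26 days. Critical path: C → E → G.

Backward pass:
LF_G = 26; LS_G = 26−11 = 15
LF_F = LS_G = 15; LS_F = 15−5 = 10
LF_E = LS_G = 15; LS_E = 15−9 = 6
LF_D = LS_G = 15; LS_D = 15−6 = 9
LF_C = min(LS_D=9, LS_E=6) = 6; LS_C = 6−6 = 0
LF_B = LS_F = 10; LS_B = 10−8 = 2
LF_A = min(LS_E=6, LS_F=10) = 6; LS_A = 6−4 = 2
Slack_F = LS_F − ES_F = 10 − 8 = 2

2 days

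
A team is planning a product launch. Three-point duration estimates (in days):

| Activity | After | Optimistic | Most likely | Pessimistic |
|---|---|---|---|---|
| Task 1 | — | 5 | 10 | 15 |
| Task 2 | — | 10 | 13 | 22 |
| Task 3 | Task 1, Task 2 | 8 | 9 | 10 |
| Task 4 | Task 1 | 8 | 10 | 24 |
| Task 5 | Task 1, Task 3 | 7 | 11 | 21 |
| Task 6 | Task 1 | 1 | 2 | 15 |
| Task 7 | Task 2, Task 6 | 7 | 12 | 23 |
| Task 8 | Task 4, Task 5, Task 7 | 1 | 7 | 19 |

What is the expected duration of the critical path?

43 days

te_Task 1 = (5 + 4·10 + 15)/6 = 60/6 = 10
te_Task 2 = (10 + 4·13 + 22)/6 = 84/6 = 14
te_Task 3 = (8 + 4·9 + 10)/6 = 54/6 = 9
te_Task 4 = (8 + 4·10 + 24)/6 = 72/6 = 12
te_Task 5 = (7 + 4·11 + 21)/6 = 72/6 = 12
te_Task 6 = (1 + 4·2 + 15)/6 = 24/6 = 4
te_Task 7 = (7 + 4·12 + 23)/6 = 78/6 = 13
te_Task 8 = (1 + 4·7 + 19)/6 = 48/6 = 8

Forward pass:
ES_Task 1 = 0; EF_Task 1 = 10
ES_Task 2 = 0; EF_Task 2 = 14
ES_Task 3 = max(EF_Task 1=10, EF_Task 2=14) = 14; EF_Task 3 = 14+9 = 23
ES_Task 4 = 10; EF_Task 4 = 10+12 = 22
ES_Task 5 = max(EF_Task 1=10, EF_Task 3=23) = 23; EF_Task 5 = 23+12 = 35
ES_Task 6 = 10; EF_Task 6 = 10+4 = 14
ES_Task 7 = max(EF_Task 2=14, EF_Task 6=14) = 14; EF_Task 7 = 14+13 = 27
ES_Task 8 = max(EF_Task 4=22, EF_Task 5=35, EF_Task 7=27) = 35; EF_Task 8 = 35+8 = 43
Expected project duration μ = 43 days. Critical path: Task 2 → Task 3 → Task 5 → Task 8.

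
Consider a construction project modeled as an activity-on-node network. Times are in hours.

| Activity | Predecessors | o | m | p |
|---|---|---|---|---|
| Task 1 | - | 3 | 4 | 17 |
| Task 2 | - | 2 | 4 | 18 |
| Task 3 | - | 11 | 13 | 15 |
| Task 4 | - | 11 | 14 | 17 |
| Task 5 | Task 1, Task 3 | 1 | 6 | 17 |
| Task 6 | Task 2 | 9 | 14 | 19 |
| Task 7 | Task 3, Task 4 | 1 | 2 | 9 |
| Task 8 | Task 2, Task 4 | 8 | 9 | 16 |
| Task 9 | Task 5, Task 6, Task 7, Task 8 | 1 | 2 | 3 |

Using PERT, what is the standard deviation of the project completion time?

te_Task 1 = (3 + 4·4 + 17)/6 = 36/6 = 6; σ²_Task 1 = ((17−3)/6)² = 5.444
te_Task 2 = (2 + 4·4 + 18)/6 = 36/6 = 6; σ²_Task 2 = ((18−2)/6)² = 7.111
te_Task 3 = (11 + 4·13 + 15)/6 = 78/6 = 13; σ²_Task 3 = ((15−11)/6)² = 0.444
te_Task 4 = (11 + 4·14 + 17)/6 = 84/6 = 14; σ²_Task 4 = ((17−11)/6)² = 1.000
te_Task 5 = (1 + 4·6 + 17)/6 = 42/6 = 7; σ²_Task 5 = ((17−1)/6)² = 7.111
te_Task 6 = (9 + 4·14 + 19)/6 = 84/6 = 14; σ²_Task 6 = ((19−9)/6)² = 2.778
te_Task 7 = (1 + 4·2 + 9)/6 = 18/6 = 3; σ²_Task 7 = ((9−1)/6)² = 1.778
te_Task 8 = (8 + 4·9 + 16)/6 = 60/6 = 10; σ²_Task 8 = ((16−8)/6)² = 1.778
te_Task 9 = (1 + 4·2 + 3)/6 = 12/6 = 2; σ²_Task 9 = ((3−1)/6)² = 0.111

Forward pass:
ES_Task 1 = 0; EF_Task 1 = 6
ES_Task 2 = 0; EF_Task 2 = 6
ES_Task 3 = 0; EF_Task 3 = 13
ES_Task 4 = 0; EF_Task 4 = 14
ES_Task 5 = max(EF_Task 1=6, EF_Task 3=13) = 13; EF_Task 5 = 13+7 = 20
ES_Task 6 = 6; EF_Task 6 = 6+14 = 20
ES_Task 7 = max(EF_Task 3=13, EF_Task 4=14) = 14; EF_Task 7 = 14+3 = 17
ES_Task 8 = max(EF_Task 2=6, EF_Task 4=14) = 14; EF_Task 8 = 14+10 = 24
ES_Task 9 = max(EF_Task 5=20, EF_Task 6=20, EF_Task 7=17, EF_Task 8=24) = 24; EF_Task 9 = 24+2 = 26
Expected project duration μ = 26 hours. Critical path: Task 4 → Task 8 → Task 9.

Variance along critical path = 1.000 + 1.778 + 0.111 = 2.889
σ = √2.889 = 1.700 hours

1.70 hours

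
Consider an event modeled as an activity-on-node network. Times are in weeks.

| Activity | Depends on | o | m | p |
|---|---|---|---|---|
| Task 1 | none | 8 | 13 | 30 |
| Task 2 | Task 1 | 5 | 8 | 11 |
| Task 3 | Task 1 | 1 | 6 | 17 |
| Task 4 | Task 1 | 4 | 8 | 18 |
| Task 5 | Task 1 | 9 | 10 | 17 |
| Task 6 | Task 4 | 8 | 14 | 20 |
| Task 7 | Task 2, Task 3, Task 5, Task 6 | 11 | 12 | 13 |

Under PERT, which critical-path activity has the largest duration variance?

te_Task 1 = (8 + 4·13 + 30)/6 = 90/6 = 15; σ²_Task 1 = ((30−8)/6)² = 13.444
te_Task 2 = (5 + 4·8 + 11)/6 = 48/6 = 8; σ²_Task 2 = ((11−5)/6)² = 1.000
te_Task 3 = (1 + 4·6 + 17)/6 = 42/6 = 7; σ²_Task 3 = ((17−1)/6)² = 7.111
te_Task 4 = (4 + 4·8 + 18)/6 = 54/6 = 9; σ²_Task 4 = ((18−4)/6)² = 5.444
te_Task 5 = (9 + 4·10 + 17)/6 = 66/6 = 11; σ²_Task 5 = ((17−9)/6)² = 1.778
te_Task 6 = (8 + 4·14 + 20)/6 = 84/6 = 14; σ²_Task 6 = ((20−8)/6)² = 4.000
te_Task 7 = (11 + 4·12 + 13)/6 = 72/6 = 12; σ²_Task 7 = ((13−11)/6)² = 0.111

Forward pass:
ES_Task 1 = 0; EF_Task 1 = 15
ES_Task 2 = 15; EF_Task 2 = 15+8 = 23
ES_Task 3 = 15; EF_Task 3 = 15+7 = 22
ES_Task 4 = 15; EF_Task 4 = 15+9 = 24
ES_Task 5 = 15; EF_Task 5 = 15+11 = 26
ES_Task 6 = 24; EF_Task 6 = 24+14 = 38
ES_Task 7 = max(EF_Task 2=23, EF_Task 3=22, EF_Task 5=26, EF_Task 6=38) = 38; EF_Task 7 = 38+12 = 50
Expected project duration μ = 50 weeks. Critical path: Task 1 → Task 4 → Task 6 → Task 7.

Variances on critical path: σ²_Task 1=13.444, σ²_Task 4=5.444, σ²_Task 6=4.000, σ²_Task 7=0.111.
Largest is σ²_Task 1 = 13.444.

Task 1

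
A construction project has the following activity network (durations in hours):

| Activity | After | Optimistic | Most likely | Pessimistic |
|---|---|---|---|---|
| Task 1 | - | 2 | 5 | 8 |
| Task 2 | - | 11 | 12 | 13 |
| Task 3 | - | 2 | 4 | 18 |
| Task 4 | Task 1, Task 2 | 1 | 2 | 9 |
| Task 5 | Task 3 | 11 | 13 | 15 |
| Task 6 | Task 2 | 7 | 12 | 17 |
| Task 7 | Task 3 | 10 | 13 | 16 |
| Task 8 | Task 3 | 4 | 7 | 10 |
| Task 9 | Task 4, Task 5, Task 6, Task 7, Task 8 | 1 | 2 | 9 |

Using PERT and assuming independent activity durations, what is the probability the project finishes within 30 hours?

0.918

te_Task 1 = (2 + 4·5 + 8)/6 = 30/6 = 5; σ²_Task 1 = ((8−2)/6)² = 1.000
te_Task 2 = (11 + 4·12 + 13)/6 = 72/6 = 12; σ²_Task 2 = ((13−11)/6)² = 0.111
te_Task 3 = (2 + 4·4 + 18)/6 = 36/6 = 6; σ²_Task 3 = ((18−2)/6)² = 7.111
te_Task 4 = (1 + 4·2 + 9)/6 = 18/6 = 3; σ²_Task 4 = ((9−1)/6)² = 1.778
te_Task 5 = (11 + 4·13 + 15)/6 = 78/6 = 13; σ²_Task 5 = ((15−11)/6)² = 0.444
te_Task 6 = (7 + 4·12 + 17)/6 = 72/6 = 12; σ²_Task 6 = ((17−7)/6)² = 2.778
te_Task 7 = (10 + 4·13 + 16)/6 = 78/6 = 13; σ²_Task 7 = ((16−10)/6)² = 1.000
te_Task 8 = (4 + 4·7 + 10)/6 = 42/6 = 7; σ²_Task 8 = ((10−4)/6)² = 1.000
te_Task 9 = (1 + 4·2 + 9)/6 = 18/6 = 3; σ²_Task 9 = ((9−1)/6)² = 1.778

Forward pass:
ES_Task 1 = 0; EF_Task 1 = 5
ES_Task 2 = 0; EF_Task 2 = 12
ES_Task 3 = 0; EF_Task 3 = 6
ES_Task 4 = max(EF_Task 1=5, EF_Task 2=12) = 12; EF_Task 4 = 12+3 = 15
ES_Task 5 = 6; EF_Task 5 = 6+13 = 19
ES_Task 6 = 12; EF_Task 6 = 12+12 = 24
ES_Task 7 = 6; EF_Task 7 = 6+13 = 19
ES_Task 8 = 6; EF_Task 8 = 6+7 = 13
ES_Task 9 = max(EF_Task 4=15, EF_Task 5=19, EF_Task 6=24, EF_Task 7=19, EF_Task 8=13) = 24; EF_Task 9 = 24+3 = 27
Expected project duration μ = 27 hours. Critical path: Task 2 → Task 6 → Task 9.

Variance along critical path = 0.111 + 2.778 + 1.778 = 4.667; σ = √4.667 = 2.160 hours.
Z = (30 − 27) / 2.160 = 1.389
P(T ≤ 30) = Φ(1.389) ≈ 0.918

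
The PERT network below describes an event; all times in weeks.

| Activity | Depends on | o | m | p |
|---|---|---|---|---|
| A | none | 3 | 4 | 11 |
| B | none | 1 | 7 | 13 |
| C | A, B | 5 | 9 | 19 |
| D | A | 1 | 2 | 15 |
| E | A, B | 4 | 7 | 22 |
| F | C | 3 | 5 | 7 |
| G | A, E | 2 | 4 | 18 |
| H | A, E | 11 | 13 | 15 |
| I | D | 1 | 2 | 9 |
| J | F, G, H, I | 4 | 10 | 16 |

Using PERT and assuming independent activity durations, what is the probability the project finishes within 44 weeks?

te_A = (3 + 4·4 + 11)/6 = 30/6 = 5; σ²_A = ((11−3)/6)² = 1.778
te_B = (1 + 4·7 + 13)/6 = 42/6 = 7; σ²_B = ((13−1)/6)² = 4.000
te_C = (5 + 4·9 + 19)/6 = 60/6 = 10; σ²_C = ((19−5)/6)² = 5.444
te_D = (1 + 4·2 + 15)/6 = 24/6 = 4; σ²_D = ((15−1)/6)² = 5.444
te_E = (4 + 4·7 + 22)/6 = 54/6 = 9; σ²_E = ((22−4)/6)² = 9.000
te_F = (3 + 4·5 + 7)/6 = 30/6 = 5; σ²_F = ((7−3)/6)² = 0.444
te_G = (2 + 4·4 + 18)/6 = 36/6 = 6; σ²_G = ((18−2)/6)² = 7.111
te_H = (11 + 4·13 + 15)/6 = 78/6 = 13; σ²_H = ((15−11)/6)² = 0.444
te_I = (1 + 4·2 + 9)/6 = 18/6 = 3; σ²_I = ((9−1)/6)² = 1.778
te_J = (4 + 4·10 + 16)/6 = 60/6 = 10; σ²_J = ((16−4)/6)² = 4.000

Forward pass:
ES_A = 0; EF_A = 5
ES_B = 0; EF_B = 7
ES_C = max(EF_A=5, EF_B=7) = 7; EF_C = 7+10 = 17
ES_D = 5; EF_D = 5+4 = 9
ES_E = max(EF_A=5, EF_B=7) = 7; EF_E = 7+9 = 16
ES_F = 17; EF_F = 17+5 = 22
ES_G = max(EF_A=5, EF_E=16) = 16; EF_G = 16+6 = 22
ES_H = max(EF_A=5, EF_E=16) = 16; EF_H = 16+13 = 29
ES_I = 9; EF_I = 9+3 = 12
ES_J = max(EF_F=22, EF_G=22, EF_H=29, EF_I=12) = 29; EF_J = 29+10 = 39
Expected project duration μ = 39 weeks. Critical path: B → E → H → J.

Variance along critical path = 4.000 + 9.000 + 0.444 + 4.000 = 17.444; σ = √17.444 = 4.177 weeks.
Z = (44 − 39) / 4.177 = 1.197
P(T ≤ 44) = Φ(1.197) ≈ 0.884

0.884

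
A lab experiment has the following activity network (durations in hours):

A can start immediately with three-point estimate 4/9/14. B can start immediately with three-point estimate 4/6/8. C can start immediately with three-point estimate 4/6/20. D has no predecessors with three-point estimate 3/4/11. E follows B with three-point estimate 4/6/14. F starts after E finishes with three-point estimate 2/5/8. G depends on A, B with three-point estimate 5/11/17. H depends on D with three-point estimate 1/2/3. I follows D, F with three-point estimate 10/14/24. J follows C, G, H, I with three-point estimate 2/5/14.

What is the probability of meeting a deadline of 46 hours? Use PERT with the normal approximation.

0.971

te_A = (4 + 4·9 + 14)/6 = 54/6 = 9; σ²_A = ((14−4)/6)² = 2.778
te_B = (4 + 4·6 + 8)/6 = 36/6 = 6; σ²_B = ((8−4)/6)² = 0.444
te_C = (4 + 4·6 + 20)/6 = 48/6 = 8; σ²_C = ((20−4)/6)² = 7.111
te_D = (3 + 4·4 + 11)/6 = 30/6 = 5; σ²_D = ((11−3)/6)² = 1.778
te_E = (4 + 4·6 + 14)/6 = 42/6 = 7; σ²_E = ((14−4)/6)² = 2.778
te_F = (2 + 4·5 + 8)/6 = 30/6 = 5; σ²_F = ((8−2)/6)² = 1.000
te_G = (5 + 4·11 + 17)/6 = 66/6 = 11; σ²_G = ((17−5)/6)² = 4.000
te_H = (1 + 4·2 + 3)/6 = 12/6 = 2; σ²_H = ((3−1)/6)² = 0.111
te_I = (10 + 4·14 + 24)/6 = 90/6 = 15; σ²_I = ((24−10)/6)² = 5.444
te_J = (2 + 4·5 + 14)/6 = 36/6 = 6; σ²_J = ((14−2)/6)² = 4.000

Forward pass:
ES_A = 0; EF_A = 9
ES_B = 0; EF_B = 6
ES_C = 0; EF_C = 8
ES_D = 0; EF_D = 5
ES_E = 6; EF_E = 6+7 = 13
ES_F = 13; EF_F = 13+5 = 18
ES_G = max(EF_A=9, EF_B=6) = 9; EF_G = 9+11 = 20
ES_H = 5; EF_H = 5+2 = 7
ES_I = max(EF_D=5, EF_F=18) = 18; EF_I = 18+15 = 33
ES_J = max(EF_C=8, EF_G=20, EF_H=7, EF_I=33) = 33; EF_J = 33+6 = 39
Expected project duration μ = 39 hours. Critical path: B → E → F → I → J.

Variance along critical path = 0.444 + 2.778 + 1.000 + 5.444 + 4.000 = 13.667; σ = √13.667 = 3.697 hours.
Z = (46 − 39) / 3.697 = 1.894
P(T ≤ 46) = Φ(1.894) ≈ 0.971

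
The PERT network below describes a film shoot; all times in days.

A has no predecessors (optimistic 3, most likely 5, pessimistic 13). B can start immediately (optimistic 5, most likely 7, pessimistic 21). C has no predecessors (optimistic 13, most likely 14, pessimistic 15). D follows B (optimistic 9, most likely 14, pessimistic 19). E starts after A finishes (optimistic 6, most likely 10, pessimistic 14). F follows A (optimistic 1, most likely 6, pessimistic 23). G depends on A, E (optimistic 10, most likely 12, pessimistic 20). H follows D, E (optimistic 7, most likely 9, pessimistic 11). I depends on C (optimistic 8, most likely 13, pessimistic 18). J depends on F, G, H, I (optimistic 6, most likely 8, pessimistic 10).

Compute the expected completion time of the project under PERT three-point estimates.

40 days

te_A = (3 + 4·5 + 13)/6 = 36/6 = 6
te_B = (5 + 4·7 + 21)/6 = 54/6 = 9
te_C = (13 + 4·14 + 15)/6 = 84/6 = 14
te_D = (9 + 4·14 + 19)/6 = 84/6 = 14
te_E = (6 + 4·10 + 14)/6 = 60/6 = 10
te_F = (1 + 4·6 + 23)/6 = 48/6 = 8
te_G = (10 + 4·12 + 20)/6 = 78/6 = 13
te_H = (7 + 4·9 + 11)/6 = 54/6 = 9
te_I = (8 + 4·13 + 18)/6 = 78/6 = 13
te_J = (6 + 4·8 + 10)/6 = 48/6 = 8

Forward pass:
ES_A = 0; EF_A = 6
ES_B = 0; EF_B = 9
ES_C = 0; EF_C = 14
ES_D = 9; EF_D = 9+14 = 23
ES_E = 6; EF_E = 6+10 = 16
ES_F = 6; EF_F = 6+8 = 14
ES_G = max(EF_A=6, EF_E=16) = 16; EF_G = 16+13 = 29
ES_H = max(EF_D=23, EF_E=16) = 23; EF_H = 23+9 = 32
ES_I = 14; EF_I = 14+13 = 27
ES_J = max(EF_F=14, EF_G=29, EF_H=32, EF_I=27) = 32; EF_J = 32+8 = 40
Expected project duration μ = 40 days. Critical path: B → D → H → J.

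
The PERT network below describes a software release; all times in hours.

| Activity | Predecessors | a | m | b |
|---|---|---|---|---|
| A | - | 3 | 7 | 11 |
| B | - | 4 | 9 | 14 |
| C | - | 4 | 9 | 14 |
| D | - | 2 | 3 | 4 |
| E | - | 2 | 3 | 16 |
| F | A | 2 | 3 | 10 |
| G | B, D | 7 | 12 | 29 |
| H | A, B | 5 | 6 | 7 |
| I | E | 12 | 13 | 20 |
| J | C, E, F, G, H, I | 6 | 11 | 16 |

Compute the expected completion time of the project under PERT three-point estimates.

te_A = (3 + 4·7 + 11)/6 = 42/6 = 7
te_B = (4 + 4·9 + 14)/6 = 54/6 = 9
te_C = (4 + 4·9 + 14)/6 = 54/6 = 9
te_D = (2 + 4·3 + 4)/6 = 18/6 = 3
te_E = (2 + 4·3 + 16)/6 = 30/6 = 5
te_F = (2 + 4·3 + 10)/6 = 24/6 = 4
te_G = (7 + 4·12 + 29)/6 = 84/6 = 14
te_H = (5 + 4·6 + 7)/6 = 36/6 = 6
te_I = (12 + 4·13 + 20)/6 = 84/6 = 14
te_J = (6 + 4·11 + 16)/6 = 66/6 = 11

Forward pass:
ES_A = 0; EF_A = 7
ES_B = 0; EF_B = 9
ES_C = 0; EF_C = 9
ES_D = 0; EF_D = 3
ES_E = 0; EF_E = 5
ES_F = 7; EF_F = 7+4 = 11
ES_G = max(EF_B=9, EF_D=3) = 9; EF_G = 9+14 = 23
ES_H = max(EF_A=7, EF_B=9) = 9; EF_H = 9+6 = 15
ES_I = 5; EF_I = 5+14 = 19
ES_J = max(EF_C=9, EF_E=5, EF_F=11, EF_G=23, EF_H=15, EF_I=19) = 23; EF_J = 23+11 = 34
Expected project duration μ = 34 hours. Critical path: B → G → J.

34 hours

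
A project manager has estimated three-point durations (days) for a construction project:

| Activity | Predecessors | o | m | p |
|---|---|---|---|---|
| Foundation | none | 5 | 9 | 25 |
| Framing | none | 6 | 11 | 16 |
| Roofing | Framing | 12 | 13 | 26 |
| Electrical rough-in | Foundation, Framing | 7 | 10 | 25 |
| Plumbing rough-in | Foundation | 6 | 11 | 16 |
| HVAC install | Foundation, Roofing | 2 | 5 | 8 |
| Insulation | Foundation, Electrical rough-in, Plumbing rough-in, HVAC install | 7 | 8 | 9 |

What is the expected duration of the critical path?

te_Foundation = (5 + 4·9 + 25)/6 = 66/6 = 11
te_Framing = (6 + 4·11 + 16)/6 = 66/6 = 11
te_Roofing = (12 + 4·13 + 26)/6 = 90/6 = 15
te_Electrical rough-in = (7 + 4·10 + 25)/6 = 72/6 = 12
te_Plumbing rough-in = (6 + 4·11 + 16)/6 = 66/6 = 11
te_HVAC install = (2 + 4·5 + 8)/6 = 30/6 = 5
te_Insulation = (7 + 4·8 + 9)/6 = 48/6 = 8

Forward pass:
ES_Foundation = 0; EF_Foundation = 11
ES_Framing = 0; EF_Framing = 11
ES_Roofing = 11; EF_Roofing = 11+15 = 26
ES_Electrical rough-in = max(EF_Foundation=11, EF_Framing=11) = 11; EF_Electrical rough-in = 11+12 = 23
ES_Plumbing rough-in = 11; EF_Plumbing rough-in = 11+11 = 22
ES_HVAC install = max(EF_Foundation=11, EF_Roofing=26) = 26; EF_HVAC install = 26+5 = 31
ES_Insulation = max(EF_Foundation=11, EF_Electrical rough-in=23, EF_Plumbing rough-in=22, EF_HVAC install=31) = 31; EF_Insulation = 31+8 = 39
Expected project duration μ = 39 days. Critical path: Framing → Roofing → HVAC install → Insulation.

39 days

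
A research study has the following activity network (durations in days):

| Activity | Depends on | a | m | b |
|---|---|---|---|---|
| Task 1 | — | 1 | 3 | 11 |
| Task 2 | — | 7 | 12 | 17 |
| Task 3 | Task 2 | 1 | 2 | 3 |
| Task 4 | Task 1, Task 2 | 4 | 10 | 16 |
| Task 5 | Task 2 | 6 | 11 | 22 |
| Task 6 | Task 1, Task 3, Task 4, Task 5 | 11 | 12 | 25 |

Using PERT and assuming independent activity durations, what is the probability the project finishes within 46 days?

te_Task 1 = (1 + 4·3 + 11)/6 = 24/6 = 4; σ²_Task 1 = ((11−1)/6)² = 2.778
te_Task 2 = (7 + 4·12 + 17)/6 = 72/6 = 12; σ²_Task 2 = ((17−7)/6)² = 2.778
te_Task 3 = (1 + 4·2 + 3)/6 = 12/6 = 2; σ²_Task 3 = ((3−1)/6)² = 0.111
te_Task 4 = (4 + 4·10 + 16)/6 = 60/6 = 10; σ²_Task 4 = ((16−4)/6)² = 4.000
te_Task 5 = (6 + 4·11 + 22)/6 = 72/6 = 12; σ²_Task 5 = ((22−6)/6)² = 7.111
te_Task 6 = (11 + 4·12 + 25)/6 = 84/6 = 14; σ²_Task 6 = ((25−11)/6)² = 5.444

Forward pass:
ES_Task 1 = 0; EF_Task 1 = 4
ES_Task 2 = 0; EF_Task 2 = 12
ES_Task 3 = 12; EF_Task 3 = 12+2 = 14
ES_Task 4 = max(EF_Task 1=4, EF_Task 2=12) = 12; EF_Task 4 = 12+10 = 22
ES_Task 5 = 12; EF_Task 5 = 12+12 = 24
ES_Task 6 = max(EF_Task 1=4, EF_Task 3=14, EF_Task 4=22, EF_Task 5=24) = 24; EF_Task 6 = 24+14 = 38
Expected project duration μ = 38 days. Critical path: Task 2 → Task 5 → Task 6.

Variance along critical path = 2.778 + 7.111 + 5.444 = 15.333; σ = √15.333 = 3.916 days.
Z = (46 − 38) / 3.916 = 2.043
P(T ≤ 46) = Φ(2.043) ≈ 0.979

0.979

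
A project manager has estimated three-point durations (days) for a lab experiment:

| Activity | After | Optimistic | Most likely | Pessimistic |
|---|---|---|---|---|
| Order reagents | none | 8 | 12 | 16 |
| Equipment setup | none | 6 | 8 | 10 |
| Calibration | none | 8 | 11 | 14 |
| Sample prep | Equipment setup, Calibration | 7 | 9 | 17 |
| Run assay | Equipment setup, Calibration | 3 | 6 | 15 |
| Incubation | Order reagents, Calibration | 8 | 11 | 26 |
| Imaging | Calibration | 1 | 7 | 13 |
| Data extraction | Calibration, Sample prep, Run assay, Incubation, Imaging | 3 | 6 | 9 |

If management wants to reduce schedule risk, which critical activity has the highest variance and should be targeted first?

te_Order reagents = (8 + 4·12 + 16)/6 = 72/6 = 12; σ²_Order reagents = ((16−8)/6)² = 1.778
te_Equipment setup = (6 + 4·8 + 10)/6 = 48/6 = 8; σ²_Equipment setup = ((10−6)/6)² = 0.444
te_Calibration = (8 + 4·11 + 14)/6 = 66/6 = 11; σ²_Calibration = ((14−8)/6)² = 1.000
te_Sample prep = (7 + 4·9 + 17)/6 = 60/6 = 10; σ²_Sample prep = ((17−7)/6)² = 2.778
te_Run assay = (3 + 4·6 + 15)/6 = 42/6 = 7; σ²_Run assay = ((15−3)/6)² = 4.000
te_Incubation = (8 + 4·11 + 26)/6 = 78/6 = 13; σ²_Incubation = ((26−8)/6)² = 9.000
te_Imaging = (1 + 4·7 + 13)/6 = 42/6 = 7; σ²_Imaging = ((13−1)/6)² = 4.000
te_Data extraction = (3 + 4·6 + 9)/6 = 36/6 = 6; σ²_Data extraction = ((9−3)/6)² = 1.000

Forward pass:
ES_Order reagents = 0; EF_Order reagents = 12
ES_Equipment setup = 0; EF_Equipment setup = 8
ES_Calibration = 0; EF_Calibration = 11
ES_Sample prep = max(EF_Equipment setup=8, EF_Calibration=11) = 11; EF_Sample prep = 11+10 = 21
ES_Run assay = max(EF_Equipment setup=8, EF_Calibration=11) = 11; EF_Run assay = 11+7 = 18
ES_Incubation = max(EF_Order reagents=12, EF_Calibration=11) = 12; EF_Incubation = 12+13 = 25
ES_Imaging = 11; EF_Imaging = 11+7 = 18
ES_Data extraction = max(EF_Calibration=11, EF_Sample prep=21, EF_Run assay=18, EF_Incubation=25, EF_Imaging=18) = 25; EF_Data extraction = 25+6 = 31
Expected project duration μ = 31 days. Critical path: Order reagents → Incubation → Data extraction.

Variances on critical path: σ²_Order reagents=1.778, σ²_Incubation=9.000, σ²_Data extraction=1.000.
Largest is σ²_Incubation = 9.000.

Incubation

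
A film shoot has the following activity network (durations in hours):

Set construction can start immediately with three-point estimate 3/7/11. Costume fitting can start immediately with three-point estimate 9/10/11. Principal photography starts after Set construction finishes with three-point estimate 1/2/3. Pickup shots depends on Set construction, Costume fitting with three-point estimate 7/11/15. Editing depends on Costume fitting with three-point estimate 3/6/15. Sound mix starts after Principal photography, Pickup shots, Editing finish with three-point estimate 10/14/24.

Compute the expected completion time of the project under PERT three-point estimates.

36 hours

te_Set construction = (3 + 4·7 + 11)/6 = 42/6 = 7
te_Costume fitting = (9 + 4·10 + 11)/6 = 60/6 = 10
te_Principal photography = (1 + 4·2 + 3)/6 = 12/6 = 2
te_Pickup shots = (7 + 4·11 + 15)/6 = 66/6 = 11
te_Editing = (3 + 4·6 + 15)/6 = 42/6 = 7
te_Sound mix = (10 + 4·14 + 24)/6 = 90/6 = 15

Forward pass:
ES_Set construction = 0; EF_Set construction = 7
ES_Costume fitting = 0; EF_Costume fitting = 10
ES_Principal photography = 7; EF_Principal photography = 7+2 = 9
ES_Pickup shots = max(EF_Set construction=7, EF_Costume fitting=10) = 10; EF_Pickup shots = 10+11 = 21
ES_Editing = 10; EF_Editing = 10+7 = 17
ES_Sound mix = max(EF_Principal photography=9, EF_Pickup shots=21, EF_Editing=17) = 21; EF_Sound mix = 21+15 = 36
Expected project duration μ = 36 hours. Critical path: Costume fitting → Pickup shots → Sound mix.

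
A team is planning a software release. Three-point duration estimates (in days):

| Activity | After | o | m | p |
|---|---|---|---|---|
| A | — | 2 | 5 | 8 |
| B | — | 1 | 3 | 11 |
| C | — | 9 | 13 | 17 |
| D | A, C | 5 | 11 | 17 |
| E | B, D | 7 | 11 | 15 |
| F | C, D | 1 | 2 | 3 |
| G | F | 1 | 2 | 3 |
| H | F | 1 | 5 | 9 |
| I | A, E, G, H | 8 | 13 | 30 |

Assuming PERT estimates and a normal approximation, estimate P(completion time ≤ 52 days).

0.669

te_A = (2 + 4·5 + 8)/6 = 30/6 = 5; σ²_A = ((8−2)/6)² = 1.000
te_B = (1 + 4·3 + 11)/6 = 24/6 = 4; σ²_B = ((11−1)/6)² = 2.778
te_C = (9 + 4·13 + 17)/6 = 78/6 = 13; σ²_C = ((17−9)/6)² = 1.778
te_D = (5 + 4·11 + 17)/6 = 66/6 = 11; σ²_D = ((17−5)/6)² = 4.000
te_E = (7 + 4·11 + 15)/6 = 66/6 = 11; σ²_E = ((15−7)/6)² = 1.778
te_F = (1 + 4·2 + 3)/6 = 12/6 = 2; σ²_F = ((3−1)/6)² = 0.111
te_G = (1 + 4·2 + 3)/6 = 12/6 = 2; σ²_G = ((3−1)/6)² = 0.111
te_H = (1 + 4·5 + 9)/6 = 30/6 = 5; σ²_H = ((9−1)/6)² = 1.778
te_I = (8 + 4·13 + 30)/6 = 90/6 = 15; σ²_I = ((30−8)/6)² = 13.444

Forward pass:
ES_A = 0; EF_A = 5
ES_B = 0; EF_B = 4
ES_C = 0; EF_C = 13
ES_D = max(EF_A=5, EF_C=13) = 13; EF_D = 13+11 = 24
ES_E = max(EF_B=4, EF_D=24) = 24; EF_E = 24+11 = 35
ES_F = max(EF_C=13, EF_D=24) = 24; EF_F = 24+2 = 26
ES_G = 26; EF_G = 26+2 = 28
ES_H = 26; EF_H = 26+5 = 31
ES_I = max(EF_A=5, EF_E=35, EF_G=28, EF_H=31) = 35; EF_I = 35+15 = 50
Expected project duration μ = 50 days. Critical path: C → D → E → I.

Variance along critical path = 1.778 + 4.000 + 1.778 + 13.444 = 21.000; σ = √21.000 = 4.583 days.
Z = (52 − 50) / 4.583 = 0.436
P(T ≤ 52) = Φ(0.436) ≈ 0.669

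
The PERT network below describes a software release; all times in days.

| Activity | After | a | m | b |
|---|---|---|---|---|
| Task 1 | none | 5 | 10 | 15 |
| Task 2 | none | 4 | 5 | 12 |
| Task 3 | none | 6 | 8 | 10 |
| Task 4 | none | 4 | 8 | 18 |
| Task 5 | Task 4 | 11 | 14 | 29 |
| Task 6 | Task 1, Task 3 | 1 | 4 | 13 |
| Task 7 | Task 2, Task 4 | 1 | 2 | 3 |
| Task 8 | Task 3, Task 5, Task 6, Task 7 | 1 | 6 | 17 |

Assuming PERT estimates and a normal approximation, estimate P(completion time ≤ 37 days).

te_Task 1 = (5 + 4·10 + 15)/6 = 60/6 = 10; σ²_Task 1 = ((15−5)/6)² = 2.778
te_Task 2 = (4 + 4·5 + 12)/6 = 36/6 = 6; σ²_Task 2 = ((12−4)/6)² = 1.778
te_Task 3 = (6 + 4·8 + 10)/6 = 48/6 = 8; σ²_Task 3 = ((10−6)/6)² = 0.444
te_Task 4 = (4 + 4·8 + 18)/6 = 54/6 = 9; σ²_Task 4 = ((18−4)/6)² = 5.444
te_Task 5 = (11 + 4·14 + 29)/6 = 96/6 = 16; σ²_Task 5 = ((29−11)/6)² = 9.000
te_Task 6 = (1 + 4·4 + 13)/6 = 30/6 = 5; σ²_Task 6 = ((13−1)/6)² = 4.000
te_Task 7 = (1 + 4·2 + 3)/6 = 12/6 = 2; σ²_Task 7 = ((3−1)/6)² = 0.111
te_Task 8 = (1 + 4·6 + 17)/6 = 42/6 = 7; σ²_Task 8 = ((17−1)/6)² = 7.111

Forward pass:
ES_Task 1 = 0; EF_Task 1 = 10
ES_Task 2 = 0; EF_Task 2 = 6
ES_Task 3 = 0; EF_Task 3 = 8
ES_Task 4 = 0; EF_Task 4 = 9
ES_Task 5 = 9; EF_Task 5 = 9+16 = 25
ES_Task 6 = max(EF_Task 1=10, EF_Task 3=8) = 10; EF_Task 6 = 10+5 = 15
ES_Task 7 = max(EF_Task 2=6, EF_Task 4=9) = 9; EF_Task 7 = 9+2 = 11
ES_Task 8 = max(EF_Task 3=8, EF_Task 5=25, EF_Task 6=15, EF_Task 7=11) = 25; EF_Task 8 = 25+7 = 32
Expected project duration μ = 32 days. Critical path: Task 4 → Task 5 → Task 8.

Variance along critical path = 5.444 + 9.000 + 7.111 = 21.556; σ = √21.556 = 4.643 days.
Z = (37 − 32) / 4.643 = 1.077
P(T ≤ 37) = Φ(1.077) ≈ 0.859

0.859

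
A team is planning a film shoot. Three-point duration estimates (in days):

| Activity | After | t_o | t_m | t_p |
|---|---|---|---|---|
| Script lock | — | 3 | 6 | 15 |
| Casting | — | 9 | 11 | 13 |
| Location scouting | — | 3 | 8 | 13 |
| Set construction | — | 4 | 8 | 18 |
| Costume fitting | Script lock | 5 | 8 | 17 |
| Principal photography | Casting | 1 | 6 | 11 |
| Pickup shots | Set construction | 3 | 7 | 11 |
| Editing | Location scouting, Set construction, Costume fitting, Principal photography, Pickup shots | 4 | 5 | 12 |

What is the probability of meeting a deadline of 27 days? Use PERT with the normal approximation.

te_Script lock = (3 + 4·6 + 15)/6 = 42/6 = 7; σ²_Script lock = ((15−3)/6)² = 4.000
te_Casting = (9 + 4·11 + 13)/6 = 66/6 = 11; σ²_Casting = ((13−9)/6)² = 0.444
te_Location scouting = (3 + 4·8 + 13)/6 = 48/6 = 8; σ²_Location scouting = ((13−3)/6)² = 2.778
te_Set construction = (4 + 4·8 + 18)/6 = 54/6 = 9; σ²_Set construction = ((18−4)/6)² = 5.444
te_Costume fitting = (5 + 4·8 + 17)/6 = 54/6 = 9; σ²_Costume fitting = ((17−5)/6)² = 4.000
te_Principal photography = (1 + 4·6 + 11)/6 = 36/6 = 6; σ²_Principal photography = ((11−1)/6)² = 2.778
te_Pickup shots = (3 + 4·7 + 11)/6 = 42/6 = 7; σ²_Pickup shots = ((11−3)/6)² = 1.778
te_Editing = (4 + 4·5 + 12)/6 = 36/6 = 6; σ²_Editing = ((12−4)/6)² = 1.778

Forward pass:
ES_Script lock = 0; EF_Script lock = 7
ES_Casting = 0; EF_Casting = 11
ES_Location scouting = 0; EF_Location scouting = 8
ES_Set construction = 0; EF_Set construction = 9
ES_Costume fitting = 7; EF_Costume fitting = 7+9 = 16
ES_Principal photography = 11; EF_Principal photography = 11+6 = 17
ES_Pickup shots = 9; EF_Pickup shots = 9+7 = 16
ES_Editing = max(EF_Location scouting=8, EF_Set construction=9, EF_Costume fitting=16, EF_Principal photography=17, EF_Pickup shots=16) = 17; EF_Editing = 17+6 = 23
Expected project duration μ = 23 days. Critical path: Casting → Principal photography → Editing.

Variance along critical path = 0.444 + 2.778 + 1.778 = 5.000; σ = √5.000 = 2.236 days.
Z = (27 − 23) / 2.236 = 1.789
P(T ≤ 27) = Φ(1.789) ≈ 0.963

0.963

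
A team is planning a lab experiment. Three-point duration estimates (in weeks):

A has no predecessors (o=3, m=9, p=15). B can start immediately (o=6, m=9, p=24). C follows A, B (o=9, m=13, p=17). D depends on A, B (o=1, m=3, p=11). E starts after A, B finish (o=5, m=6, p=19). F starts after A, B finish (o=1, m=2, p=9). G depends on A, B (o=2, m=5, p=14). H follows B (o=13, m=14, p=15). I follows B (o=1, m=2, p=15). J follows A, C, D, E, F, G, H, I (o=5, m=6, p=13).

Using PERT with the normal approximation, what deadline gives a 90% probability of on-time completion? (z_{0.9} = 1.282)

36.2 weeks

te_A = (3 + 4·9 + 15)/6 = 54/6 = 9; σ²_A = ((15−3)/6)² = 4.000
te_B = (6 + 4·9 + 24)/6 = 66/6 = 11; σ²_B = ((24−6)/6)² = 9.000
te_C = (9 + 4·13 + 17)/6 = 78/6 = 13; σ²_C = ((17−9)/6)² = 1.778
te_D = (1 + 4·3 + 11)/6 = 24/6 = 4; σ²_D = ((11−1)/6)² = 2.778
te_E = (5 + 4·6 + 19)/6 = 48/6 = 8; σ²_E = ((19−5)/6)² = 5.444
te_F = (1 + 4·2 + 9)/6 = 18/6 = 3; σ²_F = ((9−1)/6)² = 1.778
te_G = (2 + 4·5 + 14)/6 = 36/6 = 6; σ²_G = ((14−2)/6)² = 4.000
te_H = (13 + 4·14 + 15)/6 = 84/6 = 14; σ²_H = ((15−13)/6)² = 0.111
te_I = (1 + 4·2 + 15)/6 = 24/6 = 4; σ²_I = ((15−1)/6)² = 5.444
te_J = (5 + 4·6 + 13)/6 = 42/6 = 7; σ²_J = ((13−5)/6)² = 1.778

Forward pass:
ES_A = 0; EF_A = 9
ES_B = 0; EF_B = 11
ES_C = max(EF_A=9, EF_B=11) = 11; EF_C = 11+13 = 24
ES_D = max(EF_A=9, EF_B=11) = 11; EF_D = 11+4 = 15
ES_E = max(EF_A=9, EF_B=11) = 11; EF_E = 11+8 = 19
ES_F = max(EF_A=9, EF_B=11) = 11; EF_F = 11+3 = 14
ES_G = max(EF_A=9, EF_B=11) = 11; EF_G = 11+6 = 17
ES_H = 11; EF_H = 11+14 = 25
ES_I = 11; EF_I = 11+4 = 15
ES_J = max(EF_A=9, EF_C=24, EF_D=15, EF_E=19, EF_F=14, EF_G=17, EF_H=25, EF_I=15) = 25; EF_J = 25+7 = 32
Expected project duration μ = 32 weeks. Critical path: B → H → J.

Variance along critical path = 9.000 + 0.111 + 1.778 = 10.889; σ = 3.300 weeks.
D = μ + z·σ = 32 + 1.282·3.300 = 36.2 weeks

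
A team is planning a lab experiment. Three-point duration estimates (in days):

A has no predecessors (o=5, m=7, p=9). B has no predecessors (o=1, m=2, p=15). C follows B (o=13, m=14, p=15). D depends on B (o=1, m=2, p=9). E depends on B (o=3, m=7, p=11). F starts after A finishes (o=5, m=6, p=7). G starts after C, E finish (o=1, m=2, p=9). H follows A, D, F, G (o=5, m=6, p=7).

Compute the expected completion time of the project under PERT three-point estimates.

te_A = (5 + 4·7 + 9)/6 = 42/6 = 7
te_B = (1 + 4·2 + 15)/6 = 24/6 = 4
te_C = (13 + 4·14 + 15)/6 = 84/6 = 14
te_D = (1 + 4·2 + 9)/6 = 18/6 = 3
te_E = (3 + 4·7 + 11)/6 = 42/6 = 7
te_F = (5 + 4·6 + 7)/6 = 36/6 = 6
te_G = (1 + 4·2 + 9)/6 = 18/6 = 3
te_H = (5 + 4·6 + 7)/6 = 36/6 = 6

Forward pass:
ES_A = 0; EF_A = 7
ES_B = 0; EF_B = 4
ES_C = 4; EF_C = 4+14 = 18
ES_D = 4; EF_D = 4+3 = 7
ES_E = 4; EF_E = 4+7 = 11
ES_F = 7; EF_F = 7+6 = 13
ES_G = max(EF_C=18, EF_E=11) = 18; EF_G = 18+3 = 21
ES_H = max(EF_A=7, EF_D=7, EF_F=13, EF_G=21) = 21; EF_H = 21+6 = 27
Expected project duration μ = 27 days. Critical path: B → C → G → H.

27 days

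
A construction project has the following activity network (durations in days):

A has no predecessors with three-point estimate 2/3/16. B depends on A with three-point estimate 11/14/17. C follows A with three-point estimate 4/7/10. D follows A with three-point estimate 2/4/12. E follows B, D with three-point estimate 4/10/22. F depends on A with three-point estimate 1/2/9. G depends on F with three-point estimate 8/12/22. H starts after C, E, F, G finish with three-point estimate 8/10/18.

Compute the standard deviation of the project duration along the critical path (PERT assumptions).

te_A = (2 + 4·3 + 16)/6 = 30/6 = 5; σ²_A = ((16−2)/6)² = 5.444
te_B = (11 + 4·14 + 17)/6 = 84/6 = 14; σ²_B = ((17−11)/6)² = 1.000
te_C = (4 + 4·7 + 10)/6 = 42/6 = 7; σ²_C = ((10−4)/6)² = 1.000
te_D = (2 + 4·4 + 12)/6 = 30/6 = 5; σ²_D = ((12−2)/6)² = 2.778
te_E = (4 + 4·10 + 22)/6 = 66/6 = 11; σ²_E = ((22−4)/6)² = 9.000
te_F = (1 + 4·2 + 9)/6 = 18/6 = 3; σ²_F = ((9−1)/6)² = 1.778
te_G = (8 + 4·12 + 22)/6 = 78/6 = 13; σ²_G = ((22−8)/6)² = 5.444
te_H = (8 + 4·10 + 18)/6 = 66/6 = 11; σ²_H = ((18−8)/6)² = 2.778

Forward pass:
ES_A = 0; EF_A = 5
ES_B = 5; EF_B = 5+14 = 19
ES_C = 5; EF_C = 5+7 = 12
ES_D = 5; EF_D = 5+5 = 10
ES_E = max(EF_B=19, EF_D=10) = 19; EF_E = 19+11 = 30
ES_F = 5; EF_F = 5+3 = 8
ES_G = 8; EF_G = 8+13 = 21
ES_H = max(EF_C=12, EF_E=30, EF_F=8, EF_G=21) = 30; EF_H = 30+11 = 41
Expected project duration μ = 41 days. Critical path: A → B → E → H.

Variance along critical path = 5.444 + 1.000 + 9.000 + 2.778 = 18.222
σ = √18.222 = 4.269 days

4.27 days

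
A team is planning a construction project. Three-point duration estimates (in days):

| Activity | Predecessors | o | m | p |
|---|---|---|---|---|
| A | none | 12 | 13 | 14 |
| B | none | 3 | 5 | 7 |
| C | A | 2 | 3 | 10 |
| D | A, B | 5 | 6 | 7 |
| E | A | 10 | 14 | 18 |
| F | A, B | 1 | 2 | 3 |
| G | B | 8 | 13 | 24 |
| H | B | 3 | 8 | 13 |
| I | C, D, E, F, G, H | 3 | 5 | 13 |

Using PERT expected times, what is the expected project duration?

te_A = (12 + 4·13 + 14)/6 = 78/6 = 13
te_B = (3 + 4·5 + 7)/6 = 30/6 = 5
te_C = (2 + 4·3 + 10)/6 = 24/6 = 4
te_D = (5 + 4·6 + 7)/6 = 36/6 = 6
te_E = (10 + 4·14 + 18)/6 = 84/6 = 14
te_F = (1 + 4·2 + 3)/6 = 12/6 = 2
te_G = (8 + 4·13 + 24)/6 = 84/6 = 14
te_H = (3 + 4·8 + 13)/6 = 48/6 = 8
te_I = (3 + 4·5 + 13)/6 = 36/6 = 6

Forward pass:
ES_A = 0; EF_A = 13
ES_B = 0; EF_B = 5
ES_C = 13; EF_C = 13+4 = 17
ES_D = max(EF_A=13, EF_B=5) = 13; EF_D = 13+6 = 19
ES_E = 13; EF_E = 13+14 = 27
ES_F = max(EF_A=13, EF_B=5) = 13; EF_F = 13+2 = 15
ES_G = 5; EF_G = 5+14 = 19
ES_H = 5; EF_H = 5+8 = 13
ES_I = max(EF_C=17, EF_D=19, EF_E=27, EF_F=15, EF_G=19, EF_H=13) = 27; EF_I = 27+6 = 33
Expected project duration μ = 33 days. Critical path: A → E → I.

33 days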